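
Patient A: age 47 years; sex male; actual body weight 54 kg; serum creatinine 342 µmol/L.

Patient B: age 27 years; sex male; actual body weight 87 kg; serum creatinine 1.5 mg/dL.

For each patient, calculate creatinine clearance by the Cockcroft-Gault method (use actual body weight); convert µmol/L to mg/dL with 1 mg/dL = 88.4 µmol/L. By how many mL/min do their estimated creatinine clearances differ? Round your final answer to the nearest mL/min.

73 mL/min

Patient A: SCr = 342 / 88.4 = 3.869 mg/dL
Patient A: CrCl = (140 − 47) × 54 / (72 × 3.869) = 5022.0 / 278.57 ≈ 18.0 mL/min
Patient B: CrCl = (140 − 27) × 87 / (72 × 1.5) = 9831.0 / 108.00 ≈ 91.0 mL/min
|18.0 − 91.0| = 73.0 mL/min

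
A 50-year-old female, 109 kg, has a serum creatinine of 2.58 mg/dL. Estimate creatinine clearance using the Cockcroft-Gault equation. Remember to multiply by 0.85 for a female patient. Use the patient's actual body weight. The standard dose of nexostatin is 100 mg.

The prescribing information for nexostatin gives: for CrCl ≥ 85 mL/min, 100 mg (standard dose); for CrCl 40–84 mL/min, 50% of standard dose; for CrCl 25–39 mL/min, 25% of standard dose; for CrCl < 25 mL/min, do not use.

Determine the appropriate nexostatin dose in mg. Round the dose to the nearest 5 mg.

CrCl = (140 − 50) × 109 / (72 × 2.58) × 0.85 = 9810.0 / 185.76 × 0.85 ≈ 44.9 mL/min
CrCl ≈ 45 mL/min → bracket 40–84 mL/min.
50% of 100 mg = 50 mg

50 mg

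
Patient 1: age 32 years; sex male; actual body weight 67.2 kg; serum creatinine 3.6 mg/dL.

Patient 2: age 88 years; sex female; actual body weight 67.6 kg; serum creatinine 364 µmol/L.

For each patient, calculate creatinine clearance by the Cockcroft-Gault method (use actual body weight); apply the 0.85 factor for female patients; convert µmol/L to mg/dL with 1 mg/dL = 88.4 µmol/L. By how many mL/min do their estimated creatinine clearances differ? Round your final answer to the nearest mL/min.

18 mL/min

Patient 1: CrCl = (140 − 32) × 67.2 / (72 × 3.6) = 7257.6 / 259.20 ≈ 28.0 mL/min
Patient 2: SCr = 364 / 88.4 = 4.118 mg/dL
Patient 2: CrCl = (140 − 88) × 67.6 / (72 × 4.118) × 0.85 = 3515.2 / 296.50 × 0.85 ≈ 10.1 mL/min
|28.0 − 10.1| = 17.9 mL/min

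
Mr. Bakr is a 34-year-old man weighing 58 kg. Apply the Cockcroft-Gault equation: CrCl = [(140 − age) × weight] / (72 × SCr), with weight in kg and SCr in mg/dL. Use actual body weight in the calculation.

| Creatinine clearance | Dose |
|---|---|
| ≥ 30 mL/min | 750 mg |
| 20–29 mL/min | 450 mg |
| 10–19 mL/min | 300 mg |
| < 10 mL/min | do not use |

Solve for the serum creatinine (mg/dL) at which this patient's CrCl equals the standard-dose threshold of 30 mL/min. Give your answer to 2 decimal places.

2.85 mg/dL

Standard dose requires CrCl ≥ 30 mL/min.
Set (140 − 34) × 58 / (72 × SCr) = 30
SCr = (140 − 34) × 58 / (72 × 30) = 2.846 mg/dL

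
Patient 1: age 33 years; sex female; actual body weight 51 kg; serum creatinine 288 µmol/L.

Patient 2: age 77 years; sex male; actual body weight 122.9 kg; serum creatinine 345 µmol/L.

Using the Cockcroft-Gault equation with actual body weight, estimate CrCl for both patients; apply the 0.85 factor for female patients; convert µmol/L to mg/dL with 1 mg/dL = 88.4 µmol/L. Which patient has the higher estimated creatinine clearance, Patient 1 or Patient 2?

Patient 1: SCr = 288 / 88.4 = 3.258 mg/dL
Patient 1: CrCl = (140 − 33) × 51 / (72 × 3.258) × 0.85 = 5457.0 / 234.58 × 0.85 ≈ 19.8 mL/min
Patient 2: SCr = 345 / 88.4 = 3.903 mg/dL
Patient 2: CrCl = (140 − 77) × 122.9 / (72 × 3.903) = 7742.7 / 281.02 ≈ 27.6 mL/min
19.8 vs 27.6 mL/min → Patient 2 is higher.

Patient 2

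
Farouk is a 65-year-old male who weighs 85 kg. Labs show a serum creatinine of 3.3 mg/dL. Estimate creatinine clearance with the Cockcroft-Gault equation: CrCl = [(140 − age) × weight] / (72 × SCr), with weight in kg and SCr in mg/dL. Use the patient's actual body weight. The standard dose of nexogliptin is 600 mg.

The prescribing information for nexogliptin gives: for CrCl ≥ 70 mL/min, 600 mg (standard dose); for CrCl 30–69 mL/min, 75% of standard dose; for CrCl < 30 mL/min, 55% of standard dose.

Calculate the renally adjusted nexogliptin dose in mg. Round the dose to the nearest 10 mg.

330 mg

CrCl = (140 − 65) × 85 / (72 × 3.3) = 6375.0 / 237.60 ≈ 26.8 mL/min
CrCl ≈ 27 mL/min → bracket < 30 mL/min.
55% of 600 mg = 330 mg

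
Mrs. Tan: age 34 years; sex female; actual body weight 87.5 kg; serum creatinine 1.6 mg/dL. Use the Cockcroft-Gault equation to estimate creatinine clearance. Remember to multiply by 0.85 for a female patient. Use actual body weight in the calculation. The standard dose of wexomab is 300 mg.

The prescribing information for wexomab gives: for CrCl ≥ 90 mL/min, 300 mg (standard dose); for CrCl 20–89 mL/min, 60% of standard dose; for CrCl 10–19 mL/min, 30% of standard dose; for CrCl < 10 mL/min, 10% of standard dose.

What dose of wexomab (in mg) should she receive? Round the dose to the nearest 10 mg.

CrCl = (140 − 34) × 87.5 / (72 × 1.6) × 0.85 = 9275.0 / 115.20 × 0.85 ≈ 68.4 mL/min
CrCl ≈ 68 mL/min → bracket 20–89 mL/min.
60% of 300 mg = 180 mg

180 mg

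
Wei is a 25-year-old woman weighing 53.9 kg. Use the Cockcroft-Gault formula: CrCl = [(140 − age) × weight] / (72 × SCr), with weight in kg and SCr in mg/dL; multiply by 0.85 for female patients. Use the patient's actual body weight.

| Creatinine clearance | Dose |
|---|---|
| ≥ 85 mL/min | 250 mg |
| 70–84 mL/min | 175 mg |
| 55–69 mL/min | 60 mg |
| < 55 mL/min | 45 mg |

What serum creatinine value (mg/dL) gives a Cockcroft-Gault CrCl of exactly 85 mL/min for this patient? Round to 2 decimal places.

Standard dose requires CrCl ≥ 85 mL/min.
Set (140 − 25) × 53.9 × 0.85 / (72 × SCr) = 85
SCr = (140 − 25) × 53.9 × 0.85 / (72 × 85) = 0.861 mg/dL

0.86 mg/dL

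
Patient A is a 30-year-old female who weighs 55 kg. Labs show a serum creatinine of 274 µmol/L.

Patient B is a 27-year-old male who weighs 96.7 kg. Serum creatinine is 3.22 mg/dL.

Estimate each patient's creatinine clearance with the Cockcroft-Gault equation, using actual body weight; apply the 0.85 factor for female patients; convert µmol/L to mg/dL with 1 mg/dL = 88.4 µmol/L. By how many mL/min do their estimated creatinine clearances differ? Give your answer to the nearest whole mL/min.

Patient A: SCr = 274 / 88.4 = 3.1 mg/dL
Patient A: CrCl = (140 − 30) × 55 / (72 × 3.1) × 0.85 = 6050.0 / 223.20 × 0.85 ≈ 23.0 mL/min
Patient B: CrCl = (140 − 27) × 96.7 / (72 × 3.22) = 10927.1 / 231.84 ≈ 47.1 mL/min
|23.0 − 47.1| = 24.1 mL/min

24 mL/min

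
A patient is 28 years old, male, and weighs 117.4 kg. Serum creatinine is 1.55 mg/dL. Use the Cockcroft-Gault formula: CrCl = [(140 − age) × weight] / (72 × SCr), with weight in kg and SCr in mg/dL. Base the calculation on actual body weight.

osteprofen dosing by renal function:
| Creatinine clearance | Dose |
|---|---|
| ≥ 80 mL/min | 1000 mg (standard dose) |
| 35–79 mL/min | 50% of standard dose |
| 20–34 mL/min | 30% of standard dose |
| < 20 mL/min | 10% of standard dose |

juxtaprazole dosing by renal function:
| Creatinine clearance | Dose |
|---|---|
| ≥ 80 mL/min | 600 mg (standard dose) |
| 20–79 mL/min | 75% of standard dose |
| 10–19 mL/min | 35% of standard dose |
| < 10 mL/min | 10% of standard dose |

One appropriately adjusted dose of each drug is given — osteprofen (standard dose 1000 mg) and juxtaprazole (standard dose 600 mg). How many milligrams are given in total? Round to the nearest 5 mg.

1600 mg

CrCl = (140 − 28) × 117.4 / (72 × 1.55) = 13148.8 / 111.60 ≈ 117.8 mL/min
CrCl ≈ 118 mL/min.
osteprofen: ≥ 80 mL/min → 100% of 1000 mg = 1000 mg.
juxtaprazole: ≥ 80 mL/min → 100% of 600 mg = 600 mg.
Total = 1000 + 600 = 1600 mg.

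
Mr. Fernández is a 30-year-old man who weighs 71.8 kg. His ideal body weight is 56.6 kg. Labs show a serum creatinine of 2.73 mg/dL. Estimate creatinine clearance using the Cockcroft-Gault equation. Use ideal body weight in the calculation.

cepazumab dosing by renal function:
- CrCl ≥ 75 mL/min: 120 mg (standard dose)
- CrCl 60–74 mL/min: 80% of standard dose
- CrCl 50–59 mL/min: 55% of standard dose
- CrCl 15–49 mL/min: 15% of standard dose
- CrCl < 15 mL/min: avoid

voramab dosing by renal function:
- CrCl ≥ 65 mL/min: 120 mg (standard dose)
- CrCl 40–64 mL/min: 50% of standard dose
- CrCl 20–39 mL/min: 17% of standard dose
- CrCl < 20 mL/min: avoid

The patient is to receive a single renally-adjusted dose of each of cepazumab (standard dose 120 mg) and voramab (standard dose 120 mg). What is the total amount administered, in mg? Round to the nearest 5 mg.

40 mg

CrCl = (140 − 30) × 56.6 / (72 × 2.73) = 6226.0 / 196.56 ≈ 31.7 mL/min
CrCl ≈ 32 mL/min.
cepazumab: 15–49 mL/min → 15% of 120 mg = 18 mg.
voramab: 20–39 mL/min → 17% of 120 mg = 20.4 mg.
Total = 18 + 20.4 = 38.4 mg.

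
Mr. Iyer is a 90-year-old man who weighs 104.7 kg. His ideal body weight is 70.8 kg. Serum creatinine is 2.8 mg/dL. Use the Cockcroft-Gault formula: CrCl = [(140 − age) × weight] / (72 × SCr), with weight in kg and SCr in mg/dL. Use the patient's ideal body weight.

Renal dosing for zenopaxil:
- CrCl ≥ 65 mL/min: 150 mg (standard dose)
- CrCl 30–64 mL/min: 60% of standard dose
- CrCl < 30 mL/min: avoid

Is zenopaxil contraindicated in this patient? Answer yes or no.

yes

CrCl = (140 − 90) × 70.8 / (72 × 2.8) = 3540.0 / 201.60 ≈ 17.6 mL/min
CrCl ≈ 18 mL/min, which is < 30 mL/min.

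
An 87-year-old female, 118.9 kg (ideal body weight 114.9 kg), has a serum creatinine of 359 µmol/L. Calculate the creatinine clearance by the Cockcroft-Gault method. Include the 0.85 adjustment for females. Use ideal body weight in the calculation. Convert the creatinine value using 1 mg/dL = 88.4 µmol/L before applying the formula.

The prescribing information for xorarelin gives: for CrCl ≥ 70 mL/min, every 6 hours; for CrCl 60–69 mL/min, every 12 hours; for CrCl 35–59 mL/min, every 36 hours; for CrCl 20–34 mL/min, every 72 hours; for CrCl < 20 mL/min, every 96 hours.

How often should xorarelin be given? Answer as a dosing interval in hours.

SCr = 359 / 88.4 = 4.061 mg/dL
CrCl = (140 − 87) × 114.9 / (72 × 4.061) × 0.85 = 6089.7 / 292.39 × 0.85 ≈ 17.7 mL/min
CrCl ≈ 18 mL/min → bracket < 20 mL/min → every 96 hours.

every 96 hours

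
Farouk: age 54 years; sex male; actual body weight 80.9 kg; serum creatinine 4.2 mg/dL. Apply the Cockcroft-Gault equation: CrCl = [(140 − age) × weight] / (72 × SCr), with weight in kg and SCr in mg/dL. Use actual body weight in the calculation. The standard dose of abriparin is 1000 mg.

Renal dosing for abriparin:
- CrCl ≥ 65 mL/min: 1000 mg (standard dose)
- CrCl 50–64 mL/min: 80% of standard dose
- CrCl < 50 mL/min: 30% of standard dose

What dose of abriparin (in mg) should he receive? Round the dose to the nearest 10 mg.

300 mg

CrCl = (140 − 54) × 80.9 / (72 × 4.2) = 6957.4 / 302.40 ≈ 23.0 mL/min
CrCl ≈ 23 mL/min → bracket < 50 mL/min.
30% of 1000 mg = 300 mg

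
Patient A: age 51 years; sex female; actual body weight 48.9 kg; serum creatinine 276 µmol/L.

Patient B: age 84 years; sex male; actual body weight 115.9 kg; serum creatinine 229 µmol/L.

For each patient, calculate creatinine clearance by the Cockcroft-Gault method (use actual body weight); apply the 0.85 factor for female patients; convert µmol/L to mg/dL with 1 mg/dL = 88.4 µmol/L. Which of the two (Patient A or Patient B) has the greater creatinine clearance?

Patient A: SCr = 276 / 88.4 = 3.122 mg/dL
Patient A: CrCl = (140 − 51) × 48.9 / (72 × 3.122) × 0.85 = 4352.1 / 224.78 × 0.85 ≈ 16.5 mL/min
Patient B: SCr = 229 / 88.4 = 2.59 mg/dL
Patient B: CrCl = (140 − 84) × 115.9 / (72 × 2.59) = 6490.4 / 186.48 ≈ 34.8 mL/min
16.5 vs 34.8 mL/min → Patient B is higher.

Patient B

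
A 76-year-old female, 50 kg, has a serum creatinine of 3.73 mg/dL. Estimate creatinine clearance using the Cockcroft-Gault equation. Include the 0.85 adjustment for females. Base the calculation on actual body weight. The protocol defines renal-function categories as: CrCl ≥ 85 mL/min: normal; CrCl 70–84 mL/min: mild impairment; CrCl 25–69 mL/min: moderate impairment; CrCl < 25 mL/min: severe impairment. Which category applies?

severe impairment

CrCl = (140 − 76) × 50 / (72 × 3.73) × 0.85 = 3200.0 / 268.56 × 0.85 ≈ 10.1 mL/min
10 mL/min falls in the 'severe impairment' range.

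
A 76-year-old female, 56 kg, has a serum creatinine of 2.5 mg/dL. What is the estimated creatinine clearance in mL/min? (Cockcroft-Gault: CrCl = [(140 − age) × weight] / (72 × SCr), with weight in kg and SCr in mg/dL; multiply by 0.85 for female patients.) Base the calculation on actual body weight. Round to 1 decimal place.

CrCl = (140 − 76) × 56 / (72 × 2.5) × 0.85 = 3584.0 / 180.00 × 0.85 ≈ 16.9 mL/min

16.9 mL/min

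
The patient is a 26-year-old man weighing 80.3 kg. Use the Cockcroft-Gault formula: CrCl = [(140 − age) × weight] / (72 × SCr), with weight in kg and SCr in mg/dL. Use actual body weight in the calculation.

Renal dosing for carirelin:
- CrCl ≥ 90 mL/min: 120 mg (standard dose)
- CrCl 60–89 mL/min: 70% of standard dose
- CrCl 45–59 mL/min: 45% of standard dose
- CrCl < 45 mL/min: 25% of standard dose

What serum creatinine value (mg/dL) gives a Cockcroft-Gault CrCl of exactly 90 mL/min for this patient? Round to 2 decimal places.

Standard dose requires CrCl ≥ 90 mL/min.
Set (140 − 26) × 80.3 / (72 × SCr) = 90
SCr = (140 − 26) × 80.3 / (72 × 90) = 1.413 mg/dL

1.41 mg/dL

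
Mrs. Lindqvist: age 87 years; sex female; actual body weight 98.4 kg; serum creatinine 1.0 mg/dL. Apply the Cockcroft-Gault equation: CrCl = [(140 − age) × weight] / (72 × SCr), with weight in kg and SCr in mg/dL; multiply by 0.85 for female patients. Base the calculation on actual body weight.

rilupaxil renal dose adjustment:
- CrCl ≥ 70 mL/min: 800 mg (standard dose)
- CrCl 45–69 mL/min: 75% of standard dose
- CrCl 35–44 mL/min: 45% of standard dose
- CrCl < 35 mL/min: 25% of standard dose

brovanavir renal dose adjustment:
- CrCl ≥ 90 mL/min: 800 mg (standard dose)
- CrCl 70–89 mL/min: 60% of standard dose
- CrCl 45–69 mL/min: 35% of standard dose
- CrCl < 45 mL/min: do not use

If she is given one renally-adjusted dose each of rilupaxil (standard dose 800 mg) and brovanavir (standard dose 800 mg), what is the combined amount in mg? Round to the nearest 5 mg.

CrCl = (140 − 87) × 98.4 / (72 × 1) × 0.85 = 5215.2 / 72.00 × 0.85 ≈ 61.6 mL/min
CrCl ≈ 62 mL/min.
rilupaxil: 45–69 mL/min → 75% of 800 mg = 600 mg.
brovanavir: 45–69 mL/min → 35% of 800 mg = 280 mg.
Total = 600 + 280 = 880 mg.

880 mg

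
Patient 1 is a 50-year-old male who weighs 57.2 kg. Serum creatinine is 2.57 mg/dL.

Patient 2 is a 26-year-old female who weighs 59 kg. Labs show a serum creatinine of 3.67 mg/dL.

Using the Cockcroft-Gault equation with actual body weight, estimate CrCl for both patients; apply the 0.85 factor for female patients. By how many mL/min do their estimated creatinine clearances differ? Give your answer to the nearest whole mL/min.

6 mL/min

Patient 1: CrCl = (140 − 50) × 57.2 / (72 × 2.57) = 5148.0 / 185.04 ≈ 27.8 mL/min
Patient 2: CrCl = (140 − 26) × 59 / (72 × 3.67) × 0.85 = 6726.0 / 264.24 × 0.85 ≈ 21.6 mL/min
|27.8 − 21.6| = 6.2 mL/min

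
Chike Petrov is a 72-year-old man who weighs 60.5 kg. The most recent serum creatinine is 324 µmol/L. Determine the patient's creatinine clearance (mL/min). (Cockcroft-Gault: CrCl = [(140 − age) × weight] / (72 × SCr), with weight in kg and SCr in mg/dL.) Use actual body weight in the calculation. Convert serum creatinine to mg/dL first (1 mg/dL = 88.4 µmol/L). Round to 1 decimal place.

SCr = 324 / 88.4 = 3.665 mg/dL
CrCl = (140 − 72) × 60.5 / (72 × 3.665) = 4114.0 / 263.88 ≈ 15.6 mL/min

15.6 mL/min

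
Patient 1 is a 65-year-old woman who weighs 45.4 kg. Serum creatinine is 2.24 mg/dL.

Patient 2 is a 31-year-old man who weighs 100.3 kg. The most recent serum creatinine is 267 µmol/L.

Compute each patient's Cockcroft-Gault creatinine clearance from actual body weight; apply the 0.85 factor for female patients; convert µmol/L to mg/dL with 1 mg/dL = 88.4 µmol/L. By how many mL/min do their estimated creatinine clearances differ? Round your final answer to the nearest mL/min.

Patient 1: CrCl = (140 − 65) × 45.4 / (72 × 2.24) × 0.85 = 3405.0 / 161.28 × 0.85 ≈ 17.9 mL/min
Patient 2: SCr = 267 / 88.4 = 3.02 mg/dL
Patient 2: CrCl = (140 − 31) × 100.3 / (72 × 3.02) = 10932.7 / 217.44 ≈ 50.3 mL/min
|17.9 − 50.3| = 32.4 mL/min

32 mL/min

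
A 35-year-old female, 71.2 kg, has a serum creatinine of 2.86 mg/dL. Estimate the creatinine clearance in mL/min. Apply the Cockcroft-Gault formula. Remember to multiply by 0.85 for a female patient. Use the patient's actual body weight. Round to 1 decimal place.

CrCl = (140 − 35) × 71.2 / (72 × 2.86) × 0.85 = 7476.0 / 205.92 × 0.85 ≈ 30.9 mL/min

30.9 mL/min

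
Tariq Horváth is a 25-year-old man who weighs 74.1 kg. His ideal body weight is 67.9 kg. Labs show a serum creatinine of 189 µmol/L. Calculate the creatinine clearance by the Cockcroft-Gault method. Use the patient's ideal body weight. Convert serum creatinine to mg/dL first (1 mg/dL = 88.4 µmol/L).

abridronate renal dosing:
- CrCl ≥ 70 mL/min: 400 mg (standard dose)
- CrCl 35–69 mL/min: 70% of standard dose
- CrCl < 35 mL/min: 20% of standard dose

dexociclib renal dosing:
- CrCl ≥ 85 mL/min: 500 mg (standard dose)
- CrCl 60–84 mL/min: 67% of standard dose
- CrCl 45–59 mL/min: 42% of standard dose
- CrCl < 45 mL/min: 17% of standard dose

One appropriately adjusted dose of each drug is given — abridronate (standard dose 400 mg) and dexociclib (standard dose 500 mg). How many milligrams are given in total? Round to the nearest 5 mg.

490 mg

SCr = 189 / 88.4 = 2.138 mg/dL
CrCl = (140 − 25) × 67.9 / (72 × 2.138) = 7808.5 / 153.94 ≈ 50.7 mL/min
CrCl ≈ 51 mL/min.
abridronate: 35–69 mL/min → 70% of 400 mg = 280 mg.
dexociclib: 45–59 mL/min → 42% of 500 mg = 210 mg.
Total = 280 + 210 = 490 mg.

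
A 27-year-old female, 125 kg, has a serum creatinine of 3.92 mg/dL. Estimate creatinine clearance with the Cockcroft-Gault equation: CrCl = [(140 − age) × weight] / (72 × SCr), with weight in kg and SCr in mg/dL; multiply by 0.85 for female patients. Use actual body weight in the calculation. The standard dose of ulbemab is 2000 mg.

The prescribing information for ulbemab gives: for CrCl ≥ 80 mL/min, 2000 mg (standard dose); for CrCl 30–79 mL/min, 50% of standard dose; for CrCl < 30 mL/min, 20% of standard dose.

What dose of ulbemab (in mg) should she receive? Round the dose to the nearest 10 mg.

CrCl = (140 − 27) × 125 / (72 × 3.92) × 0.85 = 14125.0 / 282.24 × 0.85 ≈ 42.5 mL/min
CrCl ≈ 43 mL/min → bracket 30–79 mL/min.
50% of 2000 mg = 1000 mg

1000 mg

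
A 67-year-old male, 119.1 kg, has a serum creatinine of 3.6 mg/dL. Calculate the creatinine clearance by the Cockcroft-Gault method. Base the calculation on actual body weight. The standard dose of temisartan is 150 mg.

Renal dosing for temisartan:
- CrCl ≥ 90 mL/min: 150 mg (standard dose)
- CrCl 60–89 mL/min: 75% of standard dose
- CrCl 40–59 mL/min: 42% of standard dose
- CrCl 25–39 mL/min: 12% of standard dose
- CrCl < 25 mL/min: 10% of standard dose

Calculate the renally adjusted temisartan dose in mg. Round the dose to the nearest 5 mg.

CrCl = (140 − 67) × 119.1 / (72 × 3.6) = 8694.3 / 259.20 ≈ 33.5 mL/min
CrCl ≈ 34 mL/min → bracket 25–39 mL/min.
12% of 150 mg = 18 mg → 20 mg

20 mg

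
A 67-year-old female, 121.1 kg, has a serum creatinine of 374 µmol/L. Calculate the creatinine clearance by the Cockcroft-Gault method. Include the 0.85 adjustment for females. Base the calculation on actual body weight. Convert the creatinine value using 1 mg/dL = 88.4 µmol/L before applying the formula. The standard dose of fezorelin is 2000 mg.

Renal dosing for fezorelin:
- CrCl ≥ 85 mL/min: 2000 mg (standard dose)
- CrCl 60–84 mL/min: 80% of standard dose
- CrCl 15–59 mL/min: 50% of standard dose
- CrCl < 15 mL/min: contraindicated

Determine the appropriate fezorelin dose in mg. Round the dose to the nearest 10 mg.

SCr = 374 / 88.4 = 4.231 mg/dL
CrCl = (140 − 67) × 121.1 / (72 × 4.231) × 0.85 = 8840.3 / 304.63 × 0.85 ≈ 24.7 mL/min
CrCl ≈ 25 mL/min → bracket 15–59 mL/min.
50% of 2000 mg = 1000 mg

1000 mg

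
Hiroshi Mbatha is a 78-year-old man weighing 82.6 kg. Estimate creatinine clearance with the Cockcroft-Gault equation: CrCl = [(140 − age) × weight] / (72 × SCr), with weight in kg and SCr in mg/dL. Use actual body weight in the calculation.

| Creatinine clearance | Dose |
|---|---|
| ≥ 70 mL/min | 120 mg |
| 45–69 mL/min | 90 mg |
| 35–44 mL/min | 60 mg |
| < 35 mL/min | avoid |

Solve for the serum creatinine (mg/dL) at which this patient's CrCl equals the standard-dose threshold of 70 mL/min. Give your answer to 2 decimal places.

1.02 mg/dL

Standard dose requires CrCl ≥ 70 mL/min.
Set (140 − 78) × 82.6 / (72 × SCr) = 70
SCr = (140 − 78) × 82.6 / (72 × 70) = 1.016 mg/dL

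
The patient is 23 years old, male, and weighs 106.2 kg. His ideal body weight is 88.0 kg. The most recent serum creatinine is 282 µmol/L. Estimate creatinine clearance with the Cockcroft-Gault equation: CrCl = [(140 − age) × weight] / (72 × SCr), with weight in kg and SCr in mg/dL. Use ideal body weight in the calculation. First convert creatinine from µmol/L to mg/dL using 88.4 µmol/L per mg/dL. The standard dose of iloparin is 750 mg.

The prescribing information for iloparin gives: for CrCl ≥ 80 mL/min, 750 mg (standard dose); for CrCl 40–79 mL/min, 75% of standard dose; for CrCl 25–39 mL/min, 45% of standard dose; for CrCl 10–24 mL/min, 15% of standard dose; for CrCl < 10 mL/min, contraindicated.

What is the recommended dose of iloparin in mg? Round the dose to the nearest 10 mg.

SCr = 282 / 88.4 = 3.19 mg/dL
CrCl = (140 − 23) × 88 / (72 × 3.19) = 10296.0 / 229.68 ≈ 44.8 mL/min
CrCl ≈ 45 mL/min → bracket 40–79 mL/min.
75% of 750 mg = 562.5 mg → 560 mg

560 mg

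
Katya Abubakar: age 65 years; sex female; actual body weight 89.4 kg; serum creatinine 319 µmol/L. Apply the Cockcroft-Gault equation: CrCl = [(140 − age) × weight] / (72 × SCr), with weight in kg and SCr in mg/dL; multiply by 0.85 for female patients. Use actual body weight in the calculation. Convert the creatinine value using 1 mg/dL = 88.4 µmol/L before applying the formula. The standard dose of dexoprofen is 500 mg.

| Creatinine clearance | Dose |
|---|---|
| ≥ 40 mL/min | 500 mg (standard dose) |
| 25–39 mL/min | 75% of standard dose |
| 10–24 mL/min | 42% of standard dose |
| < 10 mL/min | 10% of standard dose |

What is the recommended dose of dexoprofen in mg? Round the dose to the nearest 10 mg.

210 mg

SCr = 319 / 88.4 = 3.609 mg/dL
CrCl = (140 − 65) × 89.4 / (72 × 3.609) × 0.85 = 6705.0 / 259.85 × 0.85 ≈ 21.9 mL/min
CrCl ≈ 22 mL/min → bracket 10–24 mL/min.
42% of 500 mg = 210 mg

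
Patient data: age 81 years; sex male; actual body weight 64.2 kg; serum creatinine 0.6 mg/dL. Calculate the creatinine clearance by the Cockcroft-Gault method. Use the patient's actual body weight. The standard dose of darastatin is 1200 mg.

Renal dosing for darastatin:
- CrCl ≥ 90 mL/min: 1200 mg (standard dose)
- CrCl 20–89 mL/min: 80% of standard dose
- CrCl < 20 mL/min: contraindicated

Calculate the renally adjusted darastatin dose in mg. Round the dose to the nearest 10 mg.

CrCl = (140 − 81) × 64.2 / (72 × 0.6) = 3787.8 / 43.20 ≈ 87.7 mL/min
CrCl ≈ 88 mL/min → bracket 20–89 mL/min.
80% of 1200 mg = 960 mg

960 mg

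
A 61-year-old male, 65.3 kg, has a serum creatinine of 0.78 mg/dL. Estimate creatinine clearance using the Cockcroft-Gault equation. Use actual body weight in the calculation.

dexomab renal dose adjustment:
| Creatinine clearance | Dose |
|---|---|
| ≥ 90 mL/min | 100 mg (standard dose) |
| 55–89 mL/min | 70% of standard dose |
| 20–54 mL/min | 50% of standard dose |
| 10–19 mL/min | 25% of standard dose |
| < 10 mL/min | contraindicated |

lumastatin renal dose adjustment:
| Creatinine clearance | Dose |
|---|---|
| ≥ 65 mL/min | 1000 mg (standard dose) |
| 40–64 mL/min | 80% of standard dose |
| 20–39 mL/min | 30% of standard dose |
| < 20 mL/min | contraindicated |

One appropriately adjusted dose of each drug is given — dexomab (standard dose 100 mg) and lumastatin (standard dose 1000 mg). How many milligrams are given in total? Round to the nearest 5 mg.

CrCl = (140 − 61) × 65.3 / (72 × 0.78) = 5158.7 / 56.16 ≈ 91.9 mL/min
CrCl ≈ 92 mL/min.
dexomab: ≥ 90 mL/min → 100% of 100 mg = 100 mg.
lumastatin: ≥ 65 mL/min → 100% of 1000 mg = 1000 mg.
Total = 100 + 1000 = 1100 mg.

1100 mg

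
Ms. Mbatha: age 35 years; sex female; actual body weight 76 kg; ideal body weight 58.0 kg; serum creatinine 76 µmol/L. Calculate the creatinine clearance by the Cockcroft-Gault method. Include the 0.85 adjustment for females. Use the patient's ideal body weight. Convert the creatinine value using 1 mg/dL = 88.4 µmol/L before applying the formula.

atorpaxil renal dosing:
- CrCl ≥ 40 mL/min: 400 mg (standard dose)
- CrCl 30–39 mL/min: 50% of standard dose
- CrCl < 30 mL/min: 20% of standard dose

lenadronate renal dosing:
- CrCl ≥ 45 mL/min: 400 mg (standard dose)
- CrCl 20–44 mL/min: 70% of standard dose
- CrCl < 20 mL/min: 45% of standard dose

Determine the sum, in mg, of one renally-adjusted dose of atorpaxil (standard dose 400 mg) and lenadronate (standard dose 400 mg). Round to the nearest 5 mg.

800 mg

SCr = 76 / 88.4 = 0.86 mg/dL
CrCl = (140 − 35) × 58 / (72 × 0.86) × 0.85 = 6090.0 / 61.92 × 0.85 ≈ 83.6 mL/min
CrCl ≈ 84 mL/min.
atorpaxil: ≥ 40 mL/min → 100% of 400 mg = 400 mg.
lenadronate: ≥ 45 mL/min → 100% of 400 mg = 400 mg.
Total = 400 + 400 = 800 mg.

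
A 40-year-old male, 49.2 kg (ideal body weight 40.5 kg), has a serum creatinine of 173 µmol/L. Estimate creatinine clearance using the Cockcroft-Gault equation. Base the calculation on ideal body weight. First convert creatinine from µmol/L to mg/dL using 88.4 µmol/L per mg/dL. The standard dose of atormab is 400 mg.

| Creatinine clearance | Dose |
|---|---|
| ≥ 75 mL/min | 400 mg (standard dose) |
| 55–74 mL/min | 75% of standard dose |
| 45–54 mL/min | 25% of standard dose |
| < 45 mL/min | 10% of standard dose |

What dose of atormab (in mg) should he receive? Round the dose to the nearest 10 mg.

40 mg

SCr = 173 / 88.4 = 1.957 mg/dL
CrCl = (140 − 40) × 40.5 / (72 × 1.957) = 4050.0 / 140.90 ≈ 28.7 mL/min
CrCl ≈ 29 mL/min → bracket < 45 mL/min.
10% of 400 mg = 40 mg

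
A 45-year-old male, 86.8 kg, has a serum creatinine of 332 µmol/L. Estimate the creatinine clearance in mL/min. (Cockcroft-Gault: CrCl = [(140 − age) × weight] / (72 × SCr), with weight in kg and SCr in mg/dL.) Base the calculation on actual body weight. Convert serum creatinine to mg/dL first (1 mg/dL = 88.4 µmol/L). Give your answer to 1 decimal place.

30.5 mL/min

SCr = 332 / 88.4 = 3.756 mg/dL
CrCl = (140 − 45) × 86.8 / (72 × 3.756) = 8246.0 / 270.43 ≈ 30.5 mL/min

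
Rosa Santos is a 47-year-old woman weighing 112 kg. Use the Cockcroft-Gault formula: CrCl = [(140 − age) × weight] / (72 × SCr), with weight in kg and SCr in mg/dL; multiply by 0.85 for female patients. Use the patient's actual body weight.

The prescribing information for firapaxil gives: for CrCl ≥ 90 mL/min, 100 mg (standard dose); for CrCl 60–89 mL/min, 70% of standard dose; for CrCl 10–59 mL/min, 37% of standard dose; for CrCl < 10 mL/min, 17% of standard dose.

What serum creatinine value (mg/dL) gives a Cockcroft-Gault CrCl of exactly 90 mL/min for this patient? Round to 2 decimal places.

Standard dose requires CrCl ≥ 90 mL/min.
Set (140 − 47) × 112 × 0.85 / (72 × SCr) = 90
SCr = (140 − 47) × 112 × 0.85 / (72 × 90) = 1.366 mg/dL

1.37 mg/dL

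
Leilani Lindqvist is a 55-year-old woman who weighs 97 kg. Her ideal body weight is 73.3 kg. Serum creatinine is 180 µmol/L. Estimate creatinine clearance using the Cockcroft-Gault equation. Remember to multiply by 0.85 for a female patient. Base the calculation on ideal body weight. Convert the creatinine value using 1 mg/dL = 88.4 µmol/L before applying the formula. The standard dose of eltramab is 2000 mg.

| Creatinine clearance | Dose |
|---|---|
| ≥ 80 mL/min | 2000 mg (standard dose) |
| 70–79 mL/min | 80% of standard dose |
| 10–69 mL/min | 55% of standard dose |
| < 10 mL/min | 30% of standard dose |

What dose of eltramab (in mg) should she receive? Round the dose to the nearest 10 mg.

1100 mg

SCr = 180 / 88.4 = 2.036 mg/dL
CrCl = (140 − 55) × 73.3 / (72 × 2.036) × 0.85 = 6230.5 / 146.59 × 0.85 ≈ 36.1 mL/min
CrCl ≈ 36 mL/min → bracket 10–69 mL/min.
55% of 2000 mg = 1100 mg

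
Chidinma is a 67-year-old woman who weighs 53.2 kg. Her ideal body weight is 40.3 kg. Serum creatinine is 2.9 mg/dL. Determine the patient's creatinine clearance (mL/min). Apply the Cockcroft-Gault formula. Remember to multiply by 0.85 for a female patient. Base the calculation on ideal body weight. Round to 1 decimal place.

12.0 mL/min

CrCl = (140 − 67) × 40.3 / (72 × 2.9) × 0.85 = 2941.9 / 208.80 × 0.85 ≈ 12.0 mL/min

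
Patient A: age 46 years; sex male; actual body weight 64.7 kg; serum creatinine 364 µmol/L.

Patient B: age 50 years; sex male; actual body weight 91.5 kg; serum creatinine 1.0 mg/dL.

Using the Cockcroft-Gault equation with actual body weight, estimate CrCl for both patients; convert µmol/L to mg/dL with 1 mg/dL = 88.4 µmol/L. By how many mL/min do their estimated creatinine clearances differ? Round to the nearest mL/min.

Patient A: SCr = 364 / 88.4 = 4.118 mg/dL
Patient A: CrCl = (140 − 46) × 64.7 / (72 × 4.118) = 6081.8 / 296.50 ≈ 20.5 mL/min
Patient B: CrCl = (140 − 50) × 91.5 / (72 × 1) = 8235.0 / 72.00 ≈ 114.4 mL/min
|20.5 − 114.4| = 93.9 mL/min

94 mL/min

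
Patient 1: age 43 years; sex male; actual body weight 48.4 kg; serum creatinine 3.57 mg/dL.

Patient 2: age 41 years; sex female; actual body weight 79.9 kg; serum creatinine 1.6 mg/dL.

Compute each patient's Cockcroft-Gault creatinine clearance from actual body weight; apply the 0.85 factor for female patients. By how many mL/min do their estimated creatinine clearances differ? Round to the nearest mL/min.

Patient 1: CrCl = (140 − 43) × 48.4 / (72 × 3.57) = 4694.8 / 257.04 ≈ 18.3 mL/min
Patient 2: CrCl = (140 − 41) × 79.9 / (72 × 1.6) × 0.85 = 7910.1 / 115.20 × 0.85 ≈ 58.4 mL/min
|18.3 − 58.4| = 40.1 mL/min

40 mL/min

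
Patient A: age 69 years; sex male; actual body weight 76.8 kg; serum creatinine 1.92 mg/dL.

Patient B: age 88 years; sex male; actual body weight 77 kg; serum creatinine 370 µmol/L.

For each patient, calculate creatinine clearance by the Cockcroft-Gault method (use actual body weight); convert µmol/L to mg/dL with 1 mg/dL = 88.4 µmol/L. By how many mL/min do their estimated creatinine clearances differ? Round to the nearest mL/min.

26 mL/min

Patient A: CrCl = (140 − 69) × 76.8 / (72 × 1.92) = 5452.8 / 138.24 ≈ 39.4 mL/min
Patient B: SCr = 370 / 88.4 = 4.186 mg/dL
Patient B: CrCl = (140 − 88) × 77 / (72 × 4.186) = 4004.0 / 301.39 ≈ 13.3 mL/min
|39.4 − 13.3| = 26.1 mL/min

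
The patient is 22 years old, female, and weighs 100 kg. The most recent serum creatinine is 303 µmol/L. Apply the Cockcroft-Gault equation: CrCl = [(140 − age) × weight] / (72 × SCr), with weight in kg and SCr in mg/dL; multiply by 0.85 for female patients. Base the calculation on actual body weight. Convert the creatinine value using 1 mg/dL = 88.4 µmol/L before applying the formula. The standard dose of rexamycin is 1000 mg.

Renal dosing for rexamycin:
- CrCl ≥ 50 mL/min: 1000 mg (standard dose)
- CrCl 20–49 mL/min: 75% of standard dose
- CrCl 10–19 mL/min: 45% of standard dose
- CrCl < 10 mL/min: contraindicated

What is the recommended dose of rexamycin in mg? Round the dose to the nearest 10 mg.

SCr = 303 / 88.4 = 3.428 mg/dL
CrCl = (140 − 22) × 100 / (72 × 3.428) × 0.85 = 11800.0 / 246.82 × 0.85 ≈ 40.6 mL/min
CrCl ≈ 41 mL/min → bracket 20–49 mL/min.
75% of 1000 mg = 750 mg

750 mg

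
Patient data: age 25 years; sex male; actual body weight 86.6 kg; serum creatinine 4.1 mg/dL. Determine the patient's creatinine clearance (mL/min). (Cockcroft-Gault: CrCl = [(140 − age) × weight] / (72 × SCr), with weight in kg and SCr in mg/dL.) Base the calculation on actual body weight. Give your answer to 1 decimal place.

CrCl = (140 − 25) × 86.6 / (72 × 4.1) = 9959.0 / 295.20 ≈ 33.7 mL/min

33.7 mL/min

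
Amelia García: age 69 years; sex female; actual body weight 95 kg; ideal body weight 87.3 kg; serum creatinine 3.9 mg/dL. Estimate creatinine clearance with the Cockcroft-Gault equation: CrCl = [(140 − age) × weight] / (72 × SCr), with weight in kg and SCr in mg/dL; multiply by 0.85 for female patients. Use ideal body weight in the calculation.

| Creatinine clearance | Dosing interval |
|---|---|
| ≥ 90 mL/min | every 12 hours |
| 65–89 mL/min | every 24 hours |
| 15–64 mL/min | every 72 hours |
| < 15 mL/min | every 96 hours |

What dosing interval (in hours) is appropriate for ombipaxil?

CrCl = (140 − 69) × 87.3 / (72 × 3.9) × 0.85 = 6198.3 / 280.80 × 0.85 ≈ 18.8 mL/min
CrCl ≈ 19 mL/min → bracket 15–64 mL/min → every 72 hours.

every 72 hours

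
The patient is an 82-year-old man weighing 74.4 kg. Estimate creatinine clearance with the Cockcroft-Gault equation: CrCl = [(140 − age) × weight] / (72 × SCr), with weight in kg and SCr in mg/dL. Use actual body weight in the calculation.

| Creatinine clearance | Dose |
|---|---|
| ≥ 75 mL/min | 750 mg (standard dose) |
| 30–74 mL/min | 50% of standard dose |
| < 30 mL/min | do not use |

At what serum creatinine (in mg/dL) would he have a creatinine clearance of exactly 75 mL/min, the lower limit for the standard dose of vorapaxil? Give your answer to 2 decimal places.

Standard dose requires CrCl ≥ 75 mL/min.
Set (140 − 82) × 74.4 / (72 × SCr) = 75
SCr = (140 − 82) × 74.4 / (72 × 75) = 0.799 mg/dL

0.80 mg/dL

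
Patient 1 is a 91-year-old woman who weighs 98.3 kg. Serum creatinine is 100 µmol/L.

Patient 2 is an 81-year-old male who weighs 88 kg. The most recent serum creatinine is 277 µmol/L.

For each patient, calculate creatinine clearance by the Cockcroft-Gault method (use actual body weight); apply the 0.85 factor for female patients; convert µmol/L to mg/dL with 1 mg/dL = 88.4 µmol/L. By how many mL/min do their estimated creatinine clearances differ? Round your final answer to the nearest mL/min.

27 mL/min

Patient 1: SCr = 100 / 88.4 = 1.131 mg/dL
Patient 1: CrCl = (140 − 91) × 98.3 / (72 × 1.131) × 0.85 = 4816.7 / 81.43 × 0.85 ≈ 50.3 mL/min
Patient 2: SCr = 277 / 88.4 = 3.133 mg/dL
Patient 2: CrCl = (140 − 81) × 88 / (72 × 3.133) = 5192.0 / 225.58 ≈ 23.0 mL/min
|50.3 − 23.0| = 27.3 mL/min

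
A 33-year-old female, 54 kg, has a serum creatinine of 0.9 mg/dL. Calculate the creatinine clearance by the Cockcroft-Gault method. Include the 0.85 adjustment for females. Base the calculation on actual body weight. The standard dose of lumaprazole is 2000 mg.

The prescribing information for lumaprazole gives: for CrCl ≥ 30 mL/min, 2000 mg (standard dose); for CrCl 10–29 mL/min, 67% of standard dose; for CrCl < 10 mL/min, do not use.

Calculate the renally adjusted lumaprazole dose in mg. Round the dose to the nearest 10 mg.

CrCl = (140 − 33) × 54 / (72 × 0.9) × 0.85 = 5778.0 / 64.80 × 0.85 ≈ 75.8 mL/min
CrCl ≈ 76 mL/min → bracket ≥ 30 mL/min.
100% of 2000 mg = 2000 mg

2000 mg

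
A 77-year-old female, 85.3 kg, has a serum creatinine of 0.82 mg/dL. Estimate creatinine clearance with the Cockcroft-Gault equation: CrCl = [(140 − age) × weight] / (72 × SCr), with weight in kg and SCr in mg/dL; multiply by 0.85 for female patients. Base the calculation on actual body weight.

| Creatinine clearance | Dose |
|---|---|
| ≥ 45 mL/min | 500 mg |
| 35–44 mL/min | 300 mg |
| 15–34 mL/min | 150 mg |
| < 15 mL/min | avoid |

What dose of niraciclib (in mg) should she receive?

CrCl = (140 − 77) × 85.3 / (72 × 0.82) × 0.85 = 5373.9 / 59.04 × 0.85 ≈ 77.4 mL/min
CrCl ≈ 77 mL/min → bracket ≥ 45 mL/min.
Dose for this bracket: 500 mg.

500 mg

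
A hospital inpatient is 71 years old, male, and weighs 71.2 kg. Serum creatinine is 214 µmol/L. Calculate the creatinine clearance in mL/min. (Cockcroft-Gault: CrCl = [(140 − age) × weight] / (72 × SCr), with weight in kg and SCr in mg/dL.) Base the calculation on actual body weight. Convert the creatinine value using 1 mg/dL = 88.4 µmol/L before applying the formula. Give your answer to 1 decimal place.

SCr = 214 / 88.4 = 2.421 mg/dL
CrCl = (140 − 71) × 71.2 / (72 × 2.421) = 4912.8 / 174.31 ≈ 28.2 mL/min

28.2 mL/min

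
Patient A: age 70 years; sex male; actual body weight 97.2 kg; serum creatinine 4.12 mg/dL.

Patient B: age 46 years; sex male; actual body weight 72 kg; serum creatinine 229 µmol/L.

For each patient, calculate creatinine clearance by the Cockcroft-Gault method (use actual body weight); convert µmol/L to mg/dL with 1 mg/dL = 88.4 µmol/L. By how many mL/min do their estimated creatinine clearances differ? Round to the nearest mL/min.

13 mL/min

Patient A: CrCl = (140 − 70) × 97.2 / (72 × 4.12) = 6804.0 / 296.64 ≈ 22.9 mL/min
Patient B: SCr = 229 / 88.4 = 2.59 mg/dL
Patient B: CrCl = (140 − 46) × 72 / (72 × 2.59) = 6768.0 / 186.48 ≈ 36.3 mL/min
|22.9 − 36.3| = 13.4 mL/min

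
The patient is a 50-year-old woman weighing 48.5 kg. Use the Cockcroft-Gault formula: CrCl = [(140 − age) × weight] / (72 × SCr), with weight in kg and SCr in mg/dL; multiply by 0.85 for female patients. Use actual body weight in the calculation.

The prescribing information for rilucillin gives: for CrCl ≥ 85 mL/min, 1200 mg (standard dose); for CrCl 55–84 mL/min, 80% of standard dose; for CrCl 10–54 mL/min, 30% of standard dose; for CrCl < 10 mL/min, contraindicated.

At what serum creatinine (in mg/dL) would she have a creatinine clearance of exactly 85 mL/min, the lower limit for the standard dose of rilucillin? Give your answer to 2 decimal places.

0.61 mg/dL

Standard dose requires CrCl ≥ 85 mL/min.
Set (140 − 50) × 48.5 × 0.85 / (72 × SCr) = 85
SCr = (140 − 50) × 48.5 × 0.85 / (72 × 85) = 0.606 mg/dL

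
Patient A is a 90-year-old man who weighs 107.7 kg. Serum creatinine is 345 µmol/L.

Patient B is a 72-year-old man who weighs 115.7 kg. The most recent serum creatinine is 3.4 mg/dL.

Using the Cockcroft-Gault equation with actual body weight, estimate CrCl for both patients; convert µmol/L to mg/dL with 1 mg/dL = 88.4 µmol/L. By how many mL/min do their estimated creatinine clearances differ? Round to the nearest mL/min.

Patient A: SCr = 345 / 88.4 = 3.903 mg/dL
Patient A: CrCl = (140 − 90) × 107.7 / (72 × 3.903) = 5385.0 / 281.02 ≈ 19.2 mL/min
Patient B: CrCl = (140 − 72) × 115.7 / (72 × 3.4) = 7867.6 / 244.80 ≈ 32.1 mL/min
|19.2 − 32.1| = 12.9 mL/min

13 mL/min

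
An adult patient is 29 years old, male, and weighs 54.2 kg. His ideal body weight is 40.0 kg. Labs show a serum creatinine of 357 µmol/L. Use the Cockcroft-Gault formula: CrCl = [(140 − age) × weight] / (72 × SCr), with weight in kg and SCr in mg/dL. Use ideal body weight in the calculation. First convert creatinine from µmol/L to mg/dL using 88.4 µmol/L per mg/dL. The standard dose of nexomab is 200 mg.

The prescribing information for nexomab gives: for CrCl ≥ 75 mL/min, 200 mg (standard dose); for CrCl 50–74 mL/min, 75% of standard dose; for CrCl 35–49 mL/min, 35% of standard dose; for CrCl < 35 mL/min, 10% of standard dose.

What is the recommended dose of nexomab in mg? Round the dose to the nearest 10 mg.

SCr = 357 / 88.4 = 4.038 mg/dL
CrCl = (140 − 29) × 40 / (72 × 4.038) = 4440.0 / 290.74 ≈ 15.3 mL/min
CrCl ≈ 15 mL/min → bracket < 35 mL/min.
10% of 200 mg = 20 mg

20 mg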